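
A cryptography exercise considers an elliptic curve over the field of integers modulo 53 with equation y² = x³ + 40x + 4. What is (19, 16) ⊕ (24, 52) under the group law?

(47, 5)

(19, 16) + (24, 52). λ = (52 - 16)/(24 - 19) ≡ 36/5 mod 53. 5⁻¹ ≡ 32 (mod 53) since 5·32 = 160 ≡ 1, so λ ≡ 39.
  x = λ² - 19 - 24 = 1521 - 43 ≡ 47; y = λ·(19 - 47) - 16 ≡ 5. → (47, 5)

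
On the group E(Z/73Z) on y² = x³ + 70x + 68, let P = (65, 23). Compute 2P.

tangent at (65, 23): λ = (3·65² + 70)/(2·23) ≡ 43/46. 46⁻¹ ≡ 27 (mod 73), so λ ≡ 43·27 ≡ 66.
  x = λ² - 65 - 65 = 4356 - 130 ≡ 65; y = λ·(65 - 65) - 23 ≡ 50. → (65, 50)

(65, 50)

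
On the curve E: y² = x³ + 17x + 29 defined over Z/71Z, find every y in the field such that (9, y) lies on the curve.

none

x³ + 17x + 29 = 911 ≡ 59 (mod 71).
59 is a non-residue mod 71; no y exists.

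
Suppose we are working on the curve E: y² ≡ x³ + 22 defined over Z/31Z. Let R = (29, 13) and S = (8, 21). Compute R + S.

(12, 13)

(29, 13) + (8, 21). λ = (21 - 13)/(8 - 29) ≡ 8/10 mod 31. 10⁻¹ ≡ 28 (mod 31), so λ ≡ 7.
  x = λ² - 29 - 8 = 49 - 37 ≡ 12; y = λ·(29 - 12) - 13 ≡ 13. → (12, 13)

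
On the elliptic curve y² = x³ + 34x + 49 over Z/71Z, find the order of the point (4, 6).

7

2P: tangent at (4, 6): λ = (3·4² + 34)/(2·6) ≡ 11/12. 12⁻¹ ≡ 6 (mod 71) since 12·6 = 72 ≡ 1, so λ ≡ 11·6 ≡ 66.
  x = λ² - 4 - 4 = 4356 - 8 ≡ 17; y = λ·(4 - 17) - 6 ≡ 59. → (17, 59)
3P: (17, 59) + (4, 6). λ = (6 - 59)/(4 - 17) ≡ 18/58 mod 71. 58⁻¹ ≡ 60 (mod 71) since 58·60 = 3480 ≡ 1, so λ ≡ 15.
  x = λ² - 17 - 4 = 225 - 21 ≡ 62; y = λ·(17 - 62) - 59 ≡ 47. → (62, 47)
4P: (62, 47) + (4, 6). λ = (6 - 47)/(4 - 62) ≡ 30/13 mod 71. 13⁻¹ ≡ 11 (mod 71) since 13·11 = 143 ≡ 1, so λ ≡ 46.
  x = λ² - 62 - 4 = 2116 - 66 ≡ 62; y = λ·(62 - 62) - 47 ≡ 24. → (62, 24)
5P: (62, 24) + (4, 6). λ = (6 - 24)/(4 - 62) ≡ 53/13 mod 71. 13⁻¹ ≡ 11 (mod 71), so λ ≡ 15.
  x = λ² - 62 - 4 = 225 - 66 ≡ 17; y = λ·(62 - 17) - 24 ≡ 12. → (17, 12)
6P: (17, 12) + (4, 6). λ = (6 - 12)/(4 - 17) ≡ 65/58 mod 71. 58⁻¹ ≡ 60 (mod 71) since 58·60 = 3480 ≡ 1, so λ ≡ 66.
  x = λ² - 17 - 4 = 4356 - 21 ≡ 4; y = λ·(17 - 4) - 12 ≡ 65. → (4, 65)
7P: (4, 65) + (4, 6): same x and y₁ ≡ -y₂, so the sum is O.
7P = O, so the order is 7.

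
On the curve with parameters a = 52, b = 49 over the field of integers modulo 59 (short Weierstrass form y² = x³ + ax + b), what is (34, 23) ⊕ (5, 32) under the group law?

(34, 23) + (5, 32). λ = (32 - 23)/(5 - 34) ≡ 9/30 mod 59. 30⁻¹ ≡ 2 (mod 59), so λ ≡ 18.
  x = λ² - 34 - 5 = 324 - 39 ≡ 49; y = λ·(34 - 49) - 23 ≡ 2. → (49, 2)

(49, 2)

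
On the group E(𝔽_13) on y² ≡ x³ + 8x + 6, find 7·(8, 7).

Write P = (8, 7).
Double-and-add on 7 = (111)₂. Start with P = (8, 7) for the leading 1-bit.
double: tangent at (8, 7): λ = (3·8² + 8)/(2·7) ≡ 5/1. 1⁻¹ ≡ 1 (mod 13), so λ ≡ 5·1 ≡ 5.
  x = λ² - 8 - 8 = 25 - 16 ≡ 9; y = λ·(8 - 9) - 7 ≡ 1. → (9, 1)
add P: (9, 1) + (8, 7). λ = (7 - 1)/(8 - 9) ≡ 6/12 mod 13. 12⁻¹ ≡ 12 (mod 13), so λ ≡ 7.
  x = λ² - 9 - 8 = 49 - 17 ≡ 6; y = λ·(9 - 6) - 1 ≡ 7. → (6, 7)
double: tangent at (6, 7): λ = (3·6² + 8)/(2·7) ≡ 12/1. 1⁻¹ ≡ 1 (mod 13), so λ ≡ 12·1 ≡ 12.
  x = λ² - 6 - 6 = 144 - 12 ≡ 2; y = λ·(6 - 2) - 7 ≡ 2. → (2, 2)
add P: (2, 2) + (8, 7). λ = (7 - 2)/(8 - 2) ≡ 5/6 mod 13. 6⁻¹ ≡ 11 (mod 13), so λ ≡ 3.
  x = λ² - 2 - 8 = 9 - 10 ≡ 12; y = λ·(2 - 12) - 2 ≡ 7. → (12, 7)

(12, 7)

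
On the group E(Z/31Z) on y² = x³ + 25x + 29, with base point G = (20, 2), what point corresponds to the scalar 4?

(21, 9)

Repeated addition: build up to 4G.
2G: tangent at (20, 2): λ = (3·20² + 25)/(2·2) ≡ 16/4. 4⁻¹ ≡ 8 (mod 31) since 4·8 = 32 ≡ 1, so λ ≡ 16·8 ≡ 4.
  x = λ² - 20 - 20 = 16 - 40 ≡ 7; y = λ·(20 - 7) - 2 ≡ 19. → (7, 19)
3G: (7, 19) + (20, 2). λ = (2 - 19)/(20 - 7) ≡ 14/13 mod 31. 13⁻¹ ≡ 12 (mod 31), so λ ≡ 13.
  x = λ² - 7 - 20 = 169 - 27 ≡ 18; y = λ·(7 - 18) - 19 ≡ 24. → (18, 24)
4G: (18, 24) + (20, 2). λ = (2 - 24)/(20 - 18) ≡ 9/2 mod 31. 2⁻¹ ≡ 16 (mod 31), so λ ≡ 20.
  x = λ² - 18 - 20 = 400 - 38 ≡ 21; y = λ·(18 - 21) - 24 ≡ 9. → (21, 9)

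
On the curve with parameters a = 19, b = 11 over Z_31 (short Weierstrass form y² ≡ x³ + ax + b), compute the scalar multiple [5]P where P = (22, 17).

Double-and-add on 5 = (101)₂. Start with P = (22, 17) for the leading 1-bit.
double: tangent at (22, 17): λ = (3·22² + 19)/(2·17) ≡ 14/3. 3⁻¹ ≡ 21 (mod 31) since 3·21 = 63 ≡ 1, so λ ≡ 14·21 ≡ 15.
  x = λ² - 22 - 22 = 225 - 44 ≡ 26; y = λ·(22 - 26) - 17 ≡ 16. → (26, 16)
double: tangent at (26, 16): λ = (3·26² + 19)/(2·16) ≡ 1/1. 1⁻¹ ≡ 1 (mod 31) since 1·1 = 1 ≡ 1, so λ ≡ 1·1 ≡ 1.
  x = λ² - 26 - 26 = 1 - 52 ≡ 11; y = λ·(26 - 11) - 16 ≡ 30. → (11, 30)
add P: (11, 30) + (22, 17). λ = (17 - 30)/(22 - 11) ≡ 18/11 mod 31. 11⁻¹ ≡ 17 (mod 31), so λ ≡ 27.
  x = λ² - 11 - 22 = 729 - 33 ≡ 14; y = λ·(11 - 14) - 30 ≡ 13. → (14, 13)

(14, 13)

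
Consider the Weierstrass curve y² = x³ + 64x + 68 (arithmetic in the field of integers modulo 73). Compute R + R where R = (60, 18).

(45, 7)

tangent at (60, 18): λ = (3·60² + 64)/(2·18) ≡ 60/36. 36⁻¹ ≡ 71 (mod 73), so λ ≡ 60·71 ≡ 26.
  x = λ² - 60 - 60 = 676 - 120 ≡ 45; y = λ·(60 - 45) - 18 ≡ 7. → (45, 7)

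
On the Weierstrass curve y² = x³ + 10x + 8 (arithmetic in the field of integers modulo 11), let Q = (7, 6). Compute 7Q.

O

Double-and-add on 7 = (111)₂. Start with Q = (7, 6) for the leading 1-bit.
double: tangent at (7, 6): λ = (3·7² + 10)/(2·6) ≡ 3/1. 1⁻¹ ≡ 1 (mod 11), so λ ≡ 3·1 ≡ 3.
  x = λ² - 7 - 7 = 9 - 14 ≡ 6; y = λ·(7 - 6) - 6 ≡ 8. → (6, 8)
add Q: (6, 8) + (7, 6). λ = (6 - 8)/(7 - 6) ≡ 9/1 mod 11. 1⁻¹ ≡ 1 (mod 11) since 1·1 = 1 ≡ 1, so λ ≡ 9.
  x = λ² - 6 - 7 = 81 - 13 ≡ 2; y = λ·(6 - 2) - 8 ≡ 6. → (2, 6)
double: tangent at (2, 6): λ = (3·2² + 10)/(2·6) ≡ 0/1. 1⁻¹ ≡ 1 (mod 11) since 1·1 = 1 ≡ 1, so λ ≡ 0·1 ≡ 0.
  x = λ² - 2 - 2 = 0 - 4 ≡ 7; y = λ·(2 - 7) - 6 ≡ 5. → (7, 5)
add Q: (7, 5) + (7, 6): same x and y₁ ≡ -y₂, so the sum is the point at infinity.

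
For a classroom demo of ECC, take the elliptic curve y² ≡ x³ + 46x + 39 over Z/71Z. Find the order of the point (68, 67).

8

2P: tangent at (68, 67): λ = (3·68² + 46)/(2·67) ≡ 2/63. 63⁻¹ ≡ 62 (mod 71), so λ ≡ 2·62 ≡ 53.
  x = λ² - 68 - 68 = 2809 - 136 ≡ 46; y = λ·(68 - 46) - 67 ≡ 34. → (46, 34)
3P: (46, 34) + (68, 67). λ = (67 - 34)/(68 - 46) ≡ 33/22 mod 71. 22⁻¹ ≡ 42 (mod 71), so λ ≡ 37.
  x = λ² - 46 - 68 = 1369 - 114 ≡ 48; y = λ·(46 - 48) - 34 ≡ 34. → (48, 34)
4P: (48, 34) + (68, 67). λ = (67 - 34)/(68 - 48) ≡ 33/20 mod 71. 20⁻¹ ≡ 32 (mod 71) since 20·32 = 640 ≡ 1, so λ ≡ 62.
  x = λ² - 48 - 68 = 3844 - 116 ≡ 36; y = λ·(48 - 36) - 34 ≡ 0. → (36, 0)
5P: (36, 0) + (68, 67). λ = (67 - 0)/(68 - 36) ≡ 67/32 mod 71. 32⁻¹ ≡ 20 (mod 71) since 32·20 = 640 ≡ 1, so λ ≡ 62.
  x = λ² - 36 - 68 = 3844 - 104 ≡ 48; y = λ·(36 - 48) - 0 ≡ 37. → (48, 37)
6P: (48, 37) + (68, 67). λ = (67 - 37)/(68 - 48) ≡ 30/20 mod 71. 20⁻¹ ≡ 32 (mod 71), so λ ≡ 37.
  x = λ² - 48 - 68 = 1369 - 116 ≡ 46; y = λ·(48 - 46) - 37 ≡ 37. → (46, 37)
7P: (46, 37) + (68, 67). λ = (67 - 37)/(68 - 46) ≡ 30/22 mod 71. 22⁻¹ ≡ 42 (mod 71) since 22·42 = 924 ≡ 1, so λ ≡ 53.
  x = λ² - 46 - 68 = 2809 - 114 ≡ 68; y = λ·(46 - 68) - 37 ≡ 4. → (68, 4)
8P: (68, 4) + (68, 67): same x and y₁ ≡ -y₂, so the sum is 𝒪.
8P = 𝒪, so the order is 8.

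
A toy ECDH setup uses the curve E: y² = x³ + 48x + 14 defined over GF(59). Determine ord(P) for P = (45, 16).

12

2P: tangent at (45, 16): λ = (3·45² + 48)/(2·16) ≡ 46/32. 32⁻¹ ≡ 24 (mod 59), so λ ≡ 46·24 ≡ 42.
  x = λ² - 45 - 45 = 1764 - 90 ≡ 22; y = λ·(45 - 22) - 16 ≡ 6. → (22, 6)
3P: (22, 6) + (45, 16). λ = (16 - 6)/(45 - 22) ≡ 10/23 mod 59. 23⁻¹ ≡ 18 (mod 59) since 23·18 = 414 ≡ 1, so λ ≡ 3.
  x = λ² - 22 - 45 = 9 - 67 ≡ 1; y = λ·(22 - 1) - 6 ≡ 57. → (1, 57)
4P: (1, 57) + (45, 16). λ = (16 - 57)/(45 - 1) ≡ 18/44 mod 59. 44⁻¹ ≡ 55 (mod 59), so λ ≡ 46.
  x = λ² - 1 - 45 = 2116 - 46 ≡ 5; y = λ·(1 - 5) - 57 ≡ 54. → (5, 54)
5P: (5, 54) + (45, 16). λ = (16 - 54)/(45 - 5) ≡ 21/40 mod 59. 40⁻¹ ≡ 31 (mod 59), so λ ≡ 2.
  x = λ² - 5 - 45 = 4 - 50 ≡ 13; y = λ·(5 - 13) - 54 ≡ 48. → (13, 48)
6P: (13, 48) + (45, 16). λ = (16 - 48)/(45 - 13) ≡ 27/32 mod 59. 32⁻¹ ≡ 24 (mod 59) since 32·24 = 768 ≡ 1, so λ ≡ 58.
  x = λ² - 13 - 45 = 3364 - 58 ≡ 2; y = λ·(13 - 2) - 48 ≡ 0. → (2, 0)
7P: (2, 0) + (45, 16). λ = (16 - 0)/(45 - 2) ≡ 16/43 mod 59. 43⁻¹ ≡ 11 (mod 59), so λ ≡ 58.
  x = λ² - 2 - 45 = 3364 - 47 ≡ 13; y = λ·(2 - 13) - 0 ≡ 11. → (13, 11)
8P: (13, 11) + (45, 16). λ = (16 - 11)/(45 - 13) ≡ 5/32 mod 59. 32⁻¹ ≡ 24 (mod 59), so λ ≡ 2.
  x = λ² - 13 - 45 = 4 - 58 ≡ 5; y = λ·(13 - 5) - 11 ≡ 5. → (5, 5)
9P: (5, 5) + (45, 16). λ = (16 - 5)/(45 - 5) ≡ 11/40 mod 59. 40⁻¹ ≡ 31 (mod 59) since 40·31 = 1240 ≡ 1, so λ ≡ 46.
  x = λ² - 5 - 45 = 2116 - 50 ≡ 1; y = λ·(5 - 1) - 5 ≡ 2. → (1, 2)
10P: (1, 2) + (45, 16). λ = (16 - 2)/(45 - 1) ≡ 14/44 mod 59. 44⁻¹ ≡ 55 (mod 59) since 44·55 = 2420 ≡ 1, so λ ≡ 3.
  x = λ² - 1 - 45 = 9 - 46 ≡ 22; y = λ·(1 - 22) - 2 ≡ 53. → (22, 53)
11P: (22, 53) + (45, 16). λ = (16 - 53)/(45 - 22) ≡ 22/23 mod 59. 23⁻¹ ≡ 18 (mod 59), so λ ≡ 42.
  x = λ² - 22 - 45 = 1764 - 67 ≡ 45; y = λ·(22 - 45) - 53 ≡ 43. → (45, 43)
12P: (45, 43) + (45, 16): same x and y₁ ≡ -y₂, so the sum is O.
12P = O, so the order is 12.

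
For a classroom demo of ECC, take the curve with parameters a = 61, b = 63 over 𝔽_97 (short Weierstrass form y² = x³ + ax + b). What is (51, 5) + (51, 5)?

tangent at (51, 5): λ = (3·51² + 61)/(2·5) ≡ 7/10. 10⁻¹ ≡ 68 (mod 97), so λ ≡ 7·68 ≡ 88.
  x = λ² - 51 - 51 = 7744 - 102 ≡ 76; y = λ·(51 - 76) - 5 ≡ 26. → (76, 26)

(76, 26)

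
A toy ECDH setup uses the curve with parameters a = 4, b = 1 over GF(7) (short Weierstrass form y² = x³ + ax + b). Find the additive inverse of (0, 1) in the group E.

-(0, 1) = (0, -1 mod 7) = (0, 6).

(0, 6)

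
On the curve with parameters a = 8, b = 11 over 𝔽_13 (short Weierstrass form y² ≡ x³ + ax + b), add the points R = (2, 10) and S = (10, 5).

(2, 10) + (10, 5). λ = (5 - 10)/(10 - 2) ≡ 8/8 mod 13. 8⁻¹ ≡ 5 (mod 13) since 8·5 = 40 ≡ 1, so λ ≡ 1.
  x = λ² - 2 - 10 = 1 - 12 ≡ 2; y = λ·(2 - 2) - 10 ≡ 3. → (2, 3)

(2, 3)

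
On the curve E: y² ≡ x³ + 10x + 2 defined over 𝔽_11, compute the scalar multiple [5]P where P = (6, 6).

(6, 6)

Repeated addition: build up to 5P.
2P: tangent at (6, 6): λ = (3·6² + 10)/(2·6) ≡ 8/1. 1⁻¹ ≡ 1 (mod 11), so λ ≡ 8·1 ≡ 8.
  x = λ² - 6 - 6 = 64 - 12 ≡ 8; y = λ·(6 - 8) - 6 ≡ 0. → (8, 0)
3P: (8, 0) + (6, 6). λ = (6 - 0)/(6 - 8) ≡ 6/9 mod 11. 9⁻¹ ≡ 5 (mod 11), so λ ≡ 8.
  x = λ² - 8 - 6 = 64 - 14 ≡ 6; y = λ·(8 - 6) - 0 ≡ 5. → (6, 5)
4P: (6, 5) + (6, 6): same x and y₁ ≡ -y₂, so the sum is the point at infinity.
5P: the point at infinity + (6, 6) = (6, 6) (identity).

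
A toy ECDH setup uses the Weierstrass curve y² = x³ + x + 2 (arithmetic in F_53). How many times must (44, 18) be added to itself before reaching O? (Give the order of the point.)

12

2P: tangent at (44, 18): λ = (3·44² + 1)/(2·18) ≡ 32/36. 36⁻¹ ≡ 28 (mod 53) since 36·28 = 1008 ≡ 1, so λ ≡ 32·28 ≡ 48.
  x = λ² - 44 - 44 = 2304 - 88 ≡ 43; y = λ·(44 - 43) - 18 ≡ 30. → (43, 30)
3P: (43, 30) + (44, 18). λ = (18 - 30)/(44 - 43) ≡ 41/1 mod 53. 1⁻¹ ≡ 1 (mod 53) since 1·1 = 1 ≡ 1, so λ ≡ 41.
  x = λ² - 43 - 44 = 1681 - 87 ≡ 4; y = λ·(43 - 4) - 30 ≡ 32. → (4, 32)
4P: (4, 32) + (44, 18). λ = (18 - 32)/(44 - 4) ≡ 39/40 mod 53. 40⁻¹ ≡ 4 (mod 53) since 40·4 = 160 ≡ 1, so λ ≡ 50.
  x = λ² - 4 - 44 = 2500 - 48 ≡ 14; y = λ·(4 - 14) - 32 ≡ 51. → (14, 51)
5P: (14, 51) + (44, 18). λ = (18 - 51)/(44 - 14) ≡ 20/30 mod 53. 30⁻¹ ≡ 23 (mod 53), so λ ≡ 36.
  x = λ² - 14 - 44 = 1296 - 58 ≡ 19; y = λ·(14 - 19) - 51 ≡ 34. → (19, 34)
6P: (19, 34) + (44, 18). λ = (18 - 34)/(44 - 19) ≡ 37/25 mod 53. 25⁻¹ ≡ 17 (mod 53) since 25·17 = 425 ≡ 1, so λ ≡ 46.
  x = λ² - 19 - 44 = 2116 - 63 ≡ 39; y = λ·(19 - 39) - 34 ≡ 0. → (39, 0)
7P: (39, 0) + (44, 18). λ = (18 - 0)/(44 - 39) ≡ 18/5 mod 53. 5⁻¹ ≡ 32 (mod 53) since 5·32 = 160 ≡ 1, so λ ≡ 46.
  x = λ² - 39 - 44 = 2116 - 83 ≡ 19; y = λ·(39 - 19) - 0 ≡ 19. → (19, 19)
8P: (19, 19) + (44, 18). λ = (18 - 19)/(44 - 19) ≡ 52/25 mod 53. 25⁻¹ ≡ 17 (mod 53), so λ ≡ 36.
  x = λ² - 19 - 44 = 1296 - 63 ≡ 14; y = λ·(19 - 14) - 19 ≡ 2. → (14, 2)
9P: (14, 2) + (44, 18). λ = (18 - 2)/(44 - 14) ≡ 16/30 mod 53. 30⁻¹ ≡ 23 (mod 53), so λ ≡ 50.
  x = λ² - 14 - 44 = 2500 - 58 ≡ 4; y = λ·(14 - 4) - 2 ≡ 21. → (4, 21)
10P: (4, 21) + (44, 18). λ = (18 - 21)/(44 - 4) ≡ 50/40 mod 53. 40⁻¹ ≡ 4 (mod 53) since 40·4 = 160 ≡ 1, so λ ≡ 41.
  x = λ² - 4 - 44 = 1681 - 48 ≡ 43; y = λ·(4 - 43) - 21 ≡ 23. → (43, 23)
11P: (43, 23) + (44, 18). λ = (18 - 23)/(44 - 43) ≡ 48/1 mod 53. 1⁻¹ ≡ 1 (mod 53) since 1·1 = 1 ≡ 1, so λ ≡ 48.
  x = λ² - 43 - 44 = 2304 - 87 ≡ 44; y = λ·(43 - 44) - 23 ≡ 35. → (44, 35)
12P: (44, 35) + (44, 18): same x and y₁ ≡ -y₂, so the sum is O.
12P = O, so the order is 12.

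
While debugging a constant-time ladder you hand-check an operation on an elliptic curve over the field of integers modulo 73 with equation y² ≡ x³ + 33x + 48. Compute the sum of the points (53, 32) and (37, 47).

(68, 14)

(53, 32) + (37, 47). λ = (47 - 32)/(37 - 53) ≡ 15/57 mod 73. 57⁻¹ ≡ 41 (mod 73), so λ ≡ 31.
  x = λ² - 53 - 37 = 961 - 90 ≡ 68; y = λ·(53 - 68) - 32 ≡ 14. → (68, 14)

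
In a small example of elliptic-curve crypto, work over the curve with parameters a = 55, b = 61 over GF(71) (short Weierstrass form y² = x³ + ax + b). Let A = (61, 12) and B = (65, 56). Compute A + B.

(61, 12) + (65, 56). λ = (56 - 12)/(65 - 61) ≡ 44/4 mod 71. 4⁻¹ ≡ 18 (mod 71), so λ ≡ 11.
  x = λ² - 61 - 65 = 121 - 126 ≡ 66; y = λ·(61 - 66) - 12 ≡ 4. → (66, 4)

(66, 4)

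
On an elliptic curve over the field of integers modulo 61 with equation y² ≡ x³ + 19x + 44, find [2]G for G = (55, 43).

(34, 10)

tangent at (55, 43): λ = (3·55² + 19)/(2·43) ≡ 5/25. 25⁻¹ ≡ 22 (mod 61), so λ ≡ 5·22 ≡ 49.
  x = λ² - 55 - 55 = 2401 - 110 ≡ 34; y = λ·(55 - 34) - 43 ≡ 10. → (34, 10)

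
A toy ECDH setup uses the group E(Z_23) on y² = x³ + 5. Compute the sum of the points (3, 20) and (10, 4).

(11, 18)

(3, 20) + (10, 4). λ = (4 - 20)/(10 - 3) ≡ 7/7 mod 23. 7⁻¹ ≡ 10 (mod 23) since 7·10 = 70 ≡ 1, so λ ≡ 1.
  x = λ² - 3 - 10 = 1 - 13 ≡ 11; y = λ·(3 - 11) - 20 ≡ 18. → (11, 18)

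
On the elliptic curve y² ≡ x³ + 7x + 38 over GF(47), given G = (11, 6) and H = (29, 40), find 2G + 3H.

(34, 37)

First 2G:
Repeated addition: build up to 2G.
2G: tangent at (11, 6): λ = (3·11² + 7)/(2·6) ≡ 41/12. 12⁻¹ ≡ 4 (mod 47), so λ ≡ 41·4 ≡ 23.
  x = λ² - 11 - 11 = 529 - 22 ≡ 37; y = λ·(11 - 37) - 6 ≡ 7. → (37, 7)
2G = (37, 7).
Next 3H:
Repeated addition: build up to 3H.
2H: tangent at (29, 40): λ = (3·29² + 7)/(2·40) ≡ 39/33. 33⁻¹ ≡ 10 (mod 47), so λ ≡ 39·10 ≡ 14.
  x = λ² - 29 - 29 = 196 - 58 ≡ 44; y = λ·(29 - 44) - 40 ≡ 32. → (44, 32)
3H: (44, 32) + (29, 40). λ = (40 - 32)/(29 - 44) ≡ 8/32 mod 47. 32⁻¹ ≡ 25 (mod 47), so λ ≡ 12.
  x = λ² - 44 - 29 = 144 - 73 ≡ 24; y = λ·(44 - 24) - 32 ≡ 20. → (24, 20)
3H = (24, 20).
Finally 2G + 3H:
(37, 7) + (24, 20). λ = (20 - 7)/(24 - 37) ≡ 13/34 mod 47. 34⁻¹ ≡ 18 (mod 47) since 34·18 = 612 ≡ 1, so λ ≡ 46.
  x = λ² - 37 - 24 = 2116 - 61 ≡ 34; y = λ·(37 - 34) - 7 ≡ 37. → (34, 37)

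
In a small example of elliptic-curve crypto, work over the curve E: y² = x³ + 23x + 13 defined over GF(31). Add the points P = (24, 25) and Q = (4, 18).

(28, 17)

(24, 25) + (4, 18). λ = (18 - 25)/(4 - 24) ≡ 24/11 mod 31. 11⁻¹ ≡ 17 (mod 31) since 11·17 = 187 ≡ 1, so λ ≡ 5.
  x = λ² - 24 - 4 = 25 - 28 ≡ 28; y = λ·(24 - 28) - 25 ≡ 17. → (28, 17)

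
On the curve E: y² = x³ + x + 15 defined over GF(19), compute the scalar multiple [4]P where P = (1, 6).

Double-and-add on 4 = (100)₂. Start with P = (1, 6) for the leading 1-bit.
double: tangent at (1, 6): λ = (3·1² + 1)/(2·6) ≡ 4/12. 12⁻¹ ≡ 8 (mod 19), so λ ≡ 4·8 ≡ 13.
  x = λ² - 1 - 1 = 169 - 2 ≡ 15; y = λ·(1 - 15) - 6 ≡ 2. → (15, 2)
double: tangent at (15, 2): λ = (3·15² + 1)/(2·2) ≡ 11/4. 4⁻¹ ≡ 5 (mod 19) since 4·5 = 20 ≡ 1, so λ ≡ 11·5 ≡ 17.
  x = λ² - 15 - 15 = 289 - 30 ≡ 12; y = λ·(15 - 12) - 2 ≡ 11. → (12, 11)

(12, 11)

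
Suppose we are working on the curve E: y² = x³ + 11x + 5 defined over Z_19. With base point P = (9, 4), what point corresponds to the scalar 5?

(15, 12)

Double-and-add on 5 = (101)₂. Start with P = (9, 4) for the leading 1-bit.
double: tangent at (9, 4): λ = (3·9² + 11)/(2·4) ≡ 7/8. 8⁻¹ ≡ 12 (mod 19), so λ ≡ 7·12 ≡ 8.
  x = λ² - 9 - 9 = 64 - 18 ≡ 8; y = λ·(9 - 8) - 4 ≡ 4. → (8, 4)
double: tangent at (8, 4): λ = (3·8² + 11)/(2·4) ≡ 13/8. 8⁻¹ ≡ 12 (mod 19) since 8·12 = 96 ≡ 1, so λ ≡ 13·12 ≡ 4.
  x = λ² - 8 - 8 = 16 - 16 ≡ 0; y = λ·(8 - 0) - 4 ≡ 9. → (0, 9)
add P: (0, 9) + (9, 4). λ = (4 - 9)/(9 - 0) ≡ 14/9 mod 19. 9⁻¹ ≡ 17 (mod 19), so λ ≡ 10.
  x = λ² - 0 - 9 = 100 - 9 ≡ 15; y = λ·(0 - 15) - 9 ≡ 12. → (15, 12)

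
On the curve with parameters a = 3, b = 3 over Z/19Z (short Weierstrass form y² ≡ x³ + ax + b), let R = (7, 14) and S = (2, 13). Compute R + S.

(7, 14) + (2, 13). λ = (13 - 14)/(2 - 7) ≡ 18/14 mod 19. 14⁻¹ ≡ 15 (mod 19), so λ ≡ 4.
  x = λ² - 7 - 2 = 16 - 9 ≡ 7; y = λ·(7 - 7) - 14 ≡ 5. → (7, 5)

(7, 5)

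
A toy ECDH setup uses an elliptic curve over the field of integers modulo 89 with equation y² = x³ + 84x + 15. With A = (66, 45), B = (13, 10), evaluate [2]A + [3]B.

(60, 35)

First 2A:
Repeated addition: build up to 2A.
2A: tangent at (66, 45): λ = (3·66² + 84)/(2·45) ≡ 69/1. 1⁻¹ ≡ 1 (mod 89) since 1·1 = 1 ≡ 1, so λ ≡ 69·1 ≡ 69.
  x = λ² - 66 - 66 = 4761 - 132 ≡ 1; y = λ·(66 - 1) - 45 ≡ 79. → (1, 79)
2A = (1, 79).
Next 3B:
Repeated addition: build up to 3B.
2B: tangent at (13, 10): λ = (3·13² + 84)/(2·10) ≡ 57/20. 20⁻¹ ≡ 49 (mod 89), so λ ≡ 57·49 ≡ 34.
  x = λ² - 13 - 13 = 1156 - 26 ≡ 62; y = λ·(13 - 62) - 10 ≡ 15. → (62, 15)
3B: (62, 15) + (13, 10). λ = (10 - 15)/(13 - 62) ≡ 84/40 mod 89. 40⁻¹ ≡ 69 (mod 89), so λ ≡ 11.
  x = λ² - 62 - 13 = 121 - 75 ≡ 46; y = λ·(62 - 46) - 15 ≡ 72. → (46, 72)
3B = (46, 72).
Finally 2A + 3B:
(1, 79) + (46, 72). λ = (72 - 79)/(46 - 1) ≡ 82/45 mod 89. 45⁻¹ ≡ 2 (mod 89) since 45·2 = 90 ≡ 1, so λ ≡ 75.
  x = λ² - 1 - 46 = 5625 - 47 ≡ 60; y = λ·(1 - 60) - 79 ≡ 35. → (60, 35)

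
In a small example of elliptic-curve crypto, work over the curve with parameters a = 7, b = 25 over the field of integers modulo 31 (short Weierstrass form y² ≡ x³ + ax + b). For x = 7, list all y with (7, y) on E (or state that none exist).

13, 18

x³ + 7x + 25 = 417 ≡ 14 (mod 31).
Square roots of 14 mod 31: 13 and 18 (since 13² = 169 ≡ 14).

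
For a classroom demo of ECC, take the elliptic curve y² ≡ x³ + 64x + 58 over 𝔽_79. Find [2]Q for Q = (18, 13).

tangent at (18, 13): λ = (3·18² + 64)/(2·13) ≡ 9/26. 26⁻¹ ≡ 76 (mod 79), so λ ≡ 9·76 ≡ 52.
  x = λ² - 18 - 18 = 2704 - 36 ≡ 61; y = λ·(18 - 61) - 13 ≡ 42. → (61, 42)

(61, 42)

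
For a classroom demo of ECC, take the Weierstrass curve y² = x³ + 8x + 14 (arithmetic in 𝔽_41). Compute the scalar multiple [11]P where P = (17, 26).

(38, 39)

Double-and-add on 11 = (1011)₂. Start with P = (17, 26) for the leading 1-bit.
double: tangent at (17, 26): λ = (3·17² + 8)/(2·26) ≡ 14/11. 11⁻¹ ≡ 15 (mod 41) since 11·15 = 165 ≡ 1, so λ ≡ 14·15 ≡ 5.
  x = λ² - 17 - 17 = 25 - 34 ≡ 32; y = λ·(17 - 32) - 26 ≡ 22. → (32, 22)
double: tangent at (32, 22): λ = (3·32² + 8)/(2·22) ≡ 5/3. 3⁻¹ ≡ 14 (mod 41), so λ ≡ 5·14 ≡ 29.
  x = λ² - 32 - 32 = 841 - 64 ≡ 39; y = λ·(32 - 39) - 22 ≡ 21. → (39, 21)
add P: (39, 21) + (17, 26). λ = (26 - 21)/(17 - 39) ≡ 5/19 mod 41. 19⁻¹ ≡ 13 (mod 41), so λ ≡ 24.
  x = λ² - 39 - 17 = 576 - 56 ≡ 28; y = λ·(39 - 28) - 21 ≡ 38. → (28, 38)
double: tangent at (28, 38): λ = (3·28² + 8)/(2·38) ≡ 23/35. 35⁻¹ ≡ 34 (mod 41), so λ ≡ 23·34 ≡ 3.
  x = λ² - 28 - 28 = 9 - 56 ≡ 35; y = λ·(28 - 35) - 38 ≡ 23. → (35, 23)
add P: (35, 23) + (17, 26). λ = (26 - 23)/(17 - 35) ≡ 3/23 mod 41. 23⁻¹ ≡ 25 (mod 41), so λ ≡ 34.
  x = λ² - 35 - 17 = 1156 - 52 ≡ 38; y = λ·(35 - 38) - 23 ≡ 39. → (38, 39)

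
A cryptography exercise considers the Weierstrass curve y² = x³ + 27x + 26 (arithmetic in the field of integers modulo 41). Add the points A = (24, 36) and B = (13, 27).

(24, 36) + (13, 27). λ = (27 - 36)/(13 - 24) ≡ 32/30 mod 41. 30⁻¹ ≡ 26 (mod 41), so λ ≡ 12.
  x = λ² - 24 - 13 = 144 - 37 ≡ 25; y = λ·(24 - 25) - 36 ≡ 34. → (25, 34)

(25, 34)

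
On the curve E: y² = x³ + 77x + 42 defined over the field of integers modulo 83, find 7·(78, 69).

(39, 60)

Write Q = (78, 69).
Double-and-add on 7 = (111)₂. Start with Q = (78, 69) for the leading 1-bit.
double: tangent at (78, 69): λ = (3·78² + 77)/(2·69) ≡ 69/55. 55⁻¹ ≡ 80 (mod 83), so λ ≡ 69·80 ≡ 42.
  x = λ² - 78 - 78 = 1764 - 156 ≡ 31; y = λ·(78 - 31) - 69 ≡ 79. → (31, 79)
add Q: (31, 79) + (78, 69). λ = (69 - 79)/(78 - 31) ≡ 73/47 mod 83. 47⁻¹ ≡ 53 (mod 83), so λ ≡ 51.
  x = λ² - 31 - 78 = 2601 - 109 ≡ 2; y = λ·(31 - 2) - 79 ≡ 72. → (2, 72)
double: tangent at (2, 72): λ = (3·2² + 77)/(2·72) ≡ 6/61. 61⁻¹ ≡ 49 (mod 83) since 61·49 = 2989 ≡ 1, so λ ≡ 6·49 ≡ 45.
  x = λ² - 2 - 2 = 2025 - 4 ≡ 29; y = λ·(2 - 29) - 72 ≡ 41. → (29, 41)
add Q: (29, 41) + (78, 69). λ = (69 - 41)/(78 - 29) ≡ 28/49 mod 83. 49⁻¹ ≡ 61 (mod 83), so λ ≡ 48.
  x = λ² - 29 - 78 = 2304 - 107 ≡ 39; y = λ·(29 - 39) - 41 ≡ 60. → (39, 60)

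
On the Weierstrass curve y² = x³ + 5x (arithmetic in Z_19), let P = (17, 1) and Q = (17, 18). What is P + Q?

O

The two points share x = 17 and their y-coordinates satisfy 1 + 18 ≡ 0 (mod 19), so they are inverses. Their sum is O.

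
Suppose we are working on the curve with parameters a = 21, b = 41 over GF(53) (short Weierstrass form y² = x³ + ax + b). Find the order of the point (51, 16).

2P: tangent at (51, 16): λ = (3·51² + 21)/(2·16) ≡ 33/32. 32⁻¹ ≡ 5 (mod 53) since 32·5 = 160 ≡ 1, so λ ≡ 33·5 ≡ 6.
  x = λ² - 51 - 51 = 36 - 102 ≡ 40; y = λ·(51 - 40) - 16 ≡ 50. → (40, 50)
3P: (40, 50) + (51, 16). λ = (16 - 50)/(51 - 40) ≡ 19/11 mod 53. 11⁻¹ ≡ 29 (mod 53), so λ ≡ 21.
  x = λ² - 40 - 51 = 441 - 91 ≡ 32; y = λ·(40 - 32) - 50 ≡ 12. → (32, 12)
4P: (32, 12) + (51, 16). λ = (16 - 12)/(51 - 32) ≡ 4/19 mod 53. 19⁻¹ ≡ 14 (mod 53), so λ ≡ 3.
  x = λ² - 32 - 51 = 9 - 83 ≡ 32; y = λ·(32 - 32) - 12 ≡ 41. → (32, 41)
5P: (32, 41) + (51, 16). λ = (16 - 41)/(51 - 32) ≡ 28/19 mod 53. 19⁻¹ ≡ 14 (mod 53) since 19·14 = 266 ≡ 1, so λ ≡ 21.
  x = λ² - 32 - 51 = 441 - 83 ≡ 40; y = λ·(32 - 40) - 41 ≡ 3. → (40, 3)
6P: (40, 3) + (51, 16). λ = (16 - 3)/(51 - 40) ≡ 13/11 mod 53. 11⁻¹ ≡ 29 (mod 53) since 11·29 = 319 ≡ 1, so λ ≡ 6.
  x = λ² - 40 - 51 = 36 - 91 ≡ 51; y = λ·(40 - 51) - 3 ≡ 37. → (51, 37)
7P: (51, 37) + (51, 16): same x and y₁ ≡ -y₂, so the sum is ∞.
7P = ∞, so the order is 7.

7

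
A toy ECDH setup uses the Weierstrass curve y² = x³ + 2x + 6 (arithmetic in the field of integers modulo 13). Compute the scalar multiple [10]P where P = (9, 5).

Repeated addition: build up to 10P.
2P: tangent at (9, 5): λ = (3·9² + 2)/(2·5) ≡ 11/10. 10⁻¹ ≡ 4 (mod 13), so λ ≡ 11·4 ≡ 5.
  x = λ² - 9 - 9 = 25 - 18 ≡ 7; y = λ·(9 - 7) - 5 ≡ 5. → (7, 5)
3P: (7, 5) + (9, 5). λ = (5 - 5)/(9 - 7) ≡ 0/2 mod 13. 2⁻¹ ≡ 7 (mod 13), so λ ≡ 0.
  x = λ² - 7 - 9 = 0 - 16 ≡ 10; y = λ·(7 - 10) - 5 ≡ 8. → (10, 8)
4P: (10, 8) + (9, 5). λ = (5 - 8)/(9 - 10) ≡ 10/12 mod 13. 12⁻¹ ≡ 12 (mod 13), so λ ≡ 3.
  x = λ² - 10 - 9 = 9 - 19 ≡ 3; y = λ·(10 - 3) - 8 ≡ 0. → (3, 0)
5P: (3, 0) + (9, 5). λ = (5 - 0)/(9 - 3) ≡ 5/6 mod 13. 6⁻¹ ≡ 11 (mod 13) since 6·11 = 66 ≡ 1, so λ ≡ 3.
  x = λ² - 3 - 9 = 9 - 12 ≡ 10; y = λ·(3 - 10) - 0 ≡ 5. → (10, 5)
6P: (10, 5) + (9, 5). λ = (5 - 5)/(9 - 10) ≡ 0/12 mod 13. 12⁻¹ ≡ 12 (mod 13), so λ ≡ 0.
  x = λ² - 10 - 9 = 0 - 19 ≡ 7; y = λ·(10 - 7) - 5 ≡ 8. → (7, 8)
7P: (7, 8) + (9, 5). λ = (5 - 8)/(9 - 7) ≡ 10/2 mod 13. 2⁻¹ ≡ 7 (mod 13) since 2·7 = 14 ≡ 1, so λ ≡ 5.
  x = λ² - 7 - 9 = 25 - 16 ≡ 9; y = λ·(7 - 9) - 8 ≡ 8. → (9, 8)
8P: (9, 8) + (9, 5): same x and y₁ ≡ -y₂, so the sum is O.
9P: O + (9, 5) = (9, 5) (identity).
10P: tangent at (9, 5): λ = (3·9² + 2)/(2·5) ≡ 11/10. 10⁻¹ ≡ 4 (mod 13), so λ ≡ 11·4 ≡ 5.
  x = λ² - 9 - 9 = 25 - 18 ≡ 7; y = λ·(9 - 7) - 5 ≡ 5. → (7, 5)

(7, 5)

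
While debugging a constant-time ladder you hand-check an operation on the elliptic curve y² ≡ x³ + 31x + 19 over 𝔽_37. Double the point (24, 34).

(33, 33)

tangent at (24, 34): λ = (3·24² + 31)/(2·34) ≡ 20/31. 31⁻¹ ≡ 6 (mod 37), so λ ≡ 20·6 ≡ 9.
  x = λ² - 24 - 24 = 81 - 48 ≡ 33; y = λ·(24 - 33) - 34 ≡ 33. → (33, 33)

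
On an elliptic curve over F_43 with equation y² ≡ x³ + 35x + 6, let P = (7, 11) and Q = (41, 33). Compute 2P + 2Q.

First 2P:
Repeated addition: build up to 2P.
2P: tangent at (7, 11): λ = (3·7² + 35)/(2·11) ≡ 10/22. 22⁻¹ ≡ 2 (mod 43), so λ ≡ 10·2 ≡ 20.
  x = λ² - 7 - 7 = 400 - 14 ≡ 42; y = λ·(7 - 42) - 11 ≡ 20. → (42, 20)
2P = (42, 20).
Next 2Q:
Repeated addition: build up to 2Q.
2Q: tangent at (41, 33): λ = (3·41² + 35)/(2·33) ≡ 4/23. 23⁻¹ ≡ 15 (mod 43), so λ ≡ 4·15 ≡ 17.
  x = λ² - 41 - 41 = 289 - 82 ≡ 35; y = λ·(41 - 35) - 33 ≡ 26. → (35, 26)
2Q = (35, 26).
Finally 2P + 2Q:
(42, 20) + (35, 26). λ = (26 - 20)/(35 - 42) ≡ 6/36 mod 43. 36⁻¹ ≡ 6 (mod 43), so λ ≡ 36.
  x = λ² - 42 - 35 = 1296 - 77 ≡ 15; y = λ·(42 - 15) - 20 ≡ 6. → (15, 6)

(15, 6)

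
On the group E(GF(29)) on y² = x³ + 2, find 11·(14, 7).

(22, 23)

Write P = (14, 7).
Repeated addition: build up to 11P.
2P: tangent at (14, 7): λ = (3·14² + 0)/(2·7) ≡ 8/14. 14⁻¹ ≡ 27 (mod 29), so λ ≡ 8·27 ≡ 13.
  x = λ² - 14 - 14 = 169 - 28 ≡ 25; y = λ·(14 - 25) - 7 ≡ 24. → (25, 24)
3P: (25, 24) + (14, 7). λ = (7 - 24)/(14 - 25) ≡ 12/18 mod 29. 18⁻¹ ≡ 21 (mod 29) since 18·21 = 378 ≡ 1, so λ ≡ 20.
  x = λ² - 25 - 14 = 400 - 39 ≡ 13; y = λ·(25 - 13) - 24 ≡ 13. → (13, 13)
4P: (13, 13) + (14, 7). λ = (7 - 13)/(14 - 13) ≡ 23/1 mod 29. 1⁻¹ ≡ 1 (mod 29) since 1·1 = 1 ≡ 1, so λ ≡ 23.
  x = λ² - 13 - 14 = 529 - 27 ≡ 9; y = λ·(13 - 9) - 13 ≡ 21. → (9, 21)
5P: (9, 21) + (14, 7). λ = (7 - 21)/(14 - 9) ≡ 15/5 mod 29. 5⁻¹ ≡ 6 (mod 29) since 5·6 = 30 ≡ 1, so λ ≡ 3.
  x = λ² - 9 - 14 = 9 - 23 ≡ 15; y = λ·(9 - 15) - 21 ≡ 19. → (15, 19)
6P: (15, 19) + (14, 7). λ = (7 - 19)/(14 - 15) ≡ 17/28 mod 29. 28⁻¹ ≡ 28 (mod 29) since 28·28 = 784 ≡ 1, so λ ≡ 12.
  x = λ² - 15 - 14 = 144 - 29 ≡ 28; y = λ·(15 - 28) - 19 ≡ 28. → (28, 28)
7P: (28, 28) + (14, 7). λ = (7 - 28)/(14 - 28) ≡ 8/15 mod 29. 15⁻¹ ≡ 2 (mod 29), so λ ≡ 16.
  x = λ² - 28 - 14 = 256 - 42 ≡ 11; y = λ·(28 - 11) - 28 ≡ 12. → (11, 12)
8P: (11, 12) + (14, 7). λ = (7 - 12)/(14 - 11) ≡ 24/3 mod 29. 3⁻¹ ≡ 10 (mod 29), so λ ≡ 8.
  x = λ² - 11 - 14 = 64 - 25 ≡ 10; y = λ·(11 - 10) - 12 ≡ 25. → (10, 25)
9P: (10, 25) + (14, 7). λ = (7 - 25)/(14 - 10) ≡ 11/4 mod 29. 4⁻¹ ≡ 22 (mod 29), so λ ≡ 10.
  x = λ² - 10 - 14 = 100 - 24 ≡ 18; y = λ·(10 - 18) - 25 ≡ 11. → (18, 11)
10P: (18, 11) + (14, 7). λ = (7 - 11)/(14 - 18) ≡ 25/25 mod 29. 25⁻¹ ≡ 7 (mod 29) since 25·7 = 175 ≡ 1, so λ ≡ 1.
  x = λ² - 18 - 14 = 1 - 32 ≡ 27; y = λ·(18 - 27) - 11 ≡ 9. → (27, 9)
11P: (27, 9) + (14, 7). λ = (7 - 9)/(14 - 27) ≡ 27/16 mod 29. 16⁻¹ ≡ 20 (mod 29), so λ ≡ 18.
  x = λ² - 27 - 14 = 324 - 41 ≡ 22; y = λ·(27 - 22) - 9 ≡ 23. → (22, 23)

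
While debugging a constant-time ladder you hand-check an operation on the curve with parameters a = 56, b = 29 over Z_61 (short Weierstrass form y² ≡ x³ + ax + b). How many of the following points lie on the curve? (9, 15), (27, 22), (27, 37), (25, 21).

2

(9, 15): 15² ≡ 42, rhs ≡ 42 → on.
(27, 22): 22² ≡ 57, rhs ≡ 57 → on.
(27, 37): 37² ≡ 27, rhs ≡ 57 → off.
(25, 21): 21² ≡ 14, rhs ≡ 35 → off.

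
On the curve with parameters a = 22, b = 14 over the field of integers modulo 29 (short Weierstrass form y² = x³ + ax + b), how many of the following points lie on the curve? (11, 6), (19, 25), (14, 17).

0

(11, 6): 6² ≡ 7, rhs ≡ 21 → off.
(19, 25): 25² ≡ 16, rhs ≡ 12 → off.
(14, 17): 17² ≡ 28, rhs ≡ 21 → off.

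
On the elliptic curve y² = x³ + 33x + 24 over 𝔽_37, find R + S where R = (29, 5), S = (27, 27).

(29, 5) + (27, 27). λ = (27 - 5)/(27 - 29) ≡ 22/35 mod 37. 35⁻¹ ≡ 18 (mod 37), so λ ≡ 26.
  x = λ² - 29 - 27 = 676 - 56 ≡ 28; y = λ·(29 - 28) - 5 ≡ 21. → (28, 21)

(28, 21)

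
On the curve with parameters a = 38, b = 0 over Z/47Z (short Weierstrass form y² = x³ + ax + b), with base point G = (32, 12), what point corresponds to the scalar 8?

(9, 15)

Double-and-add on 8 = (1000)₂. Start with G = (32, 12) for the leading 1-bit.
double: tangent at (32, 12): λ = (3·32² + 38)/(2·12) ≡ 8/24. 24⁻¹ ≡ 2 (mod 47) since 24·2 = 48 ≡ 1, so λ ≡ 8·2 ≡ 16.
  x = λ² - 32 - 32 = 256 - 64 ≡ 4; y = λ·(32 - 4) - 12 ≡ 13. → (4, 13)
double: tangent at (4, 13): λ = (3·4² + 38)/(2·13) ≡ 39/26. 26⁻¹ ≡ 38 (mod 47), so λ ≡ 39·38 ≡ 25.
  x = λ² - 4 - 4 = 625 - 8 ≡ 6; y = λ·(4 - 6) - 13 ≡ 31. → (6, 31)
double: tangent at (6, 31): λ = (3·6² + 38)/(2·31) ≡ 5/15. 15⁻¹ ≡ 22 (mod 47), so λ ≡ 5·22 ≡ 16.
  x = λ² - 6 - 6 = 256 - 12 ≡ 9; y = λ·(6 - 9) - 31 ≡ 15. → (9, 15)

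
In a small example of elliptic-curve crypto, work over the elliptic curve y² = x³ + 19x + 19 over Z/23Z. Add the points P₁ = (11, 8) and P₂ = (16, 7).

(11, 8) + (16, 7). λ = (7 - 8)/(16 - 11) ≡ 22/5 mod 23. 5⁻¹ ≡ 14 (mod 23), so λ ≡ 9.
  x = λ² - 11 - 16 = 81 - 27 ≡ 8; y = λ·(11 - 8) - 8 ≡ 19. → (8, 19)

(8, 19)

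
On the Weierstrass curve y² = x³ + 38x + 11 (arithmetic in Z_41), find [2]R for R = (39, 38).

(37, 0)

tangent at (39, 38): λ = (3·39² + 38)/(2·38) ≡ 9/35. 35⁻¹ ≡ 34 (mod 41), so λ ≡ 9·34 ≡ 19.
  x = λ² - 39 - 39 = 361 - 78 ≡ 37; y = λ·(39 - 37) - 38 ≡ 0. → (37, 0)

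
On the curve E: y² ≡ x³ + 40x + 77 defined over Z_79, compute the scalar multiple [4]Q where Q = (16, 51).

(58, 76)

Double-and-add on 4 = (100)₂. Start with Q = (16, 51) for the leading 1-bit.
double: tangent at (16, 51): λ = (3·16² + 40)/(2·51) ≡ 18/23. 23⁻¹ ≡ 55 (mod 79), so λ ≡ 18·55 ≡ 42.
  x = λ² - 16 - 16 = 1764 - 32 ≡ 73; y = λ·(16 - 73) - 51 ≡ 4. → (73, 4)
double: tangent at (73, 4): λ = (3·73² + 40)/(2·4) ≡ 69/8. 8⁻¹ ≡ 10 (mod 79), so λ ≡ 69·10 ≡ 58.
  x = λ² - 73 - 73 = 3364 - 146 ≡ 58; y = λ·(73 - 58) - 4 ≡ 76. → (58, 76)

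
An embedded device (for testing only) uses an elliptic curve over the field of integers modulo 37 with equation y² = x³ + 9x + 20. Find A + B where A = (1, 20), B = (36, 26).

(1, 20) + (36, 26). λ = (26 - 20)/(36 - 1) ≡ 6/35 mod 37. 35⁻¹ ≡ 18 (mod 37), so λ ≡ 34.
  x = λ² - 1 - 36 = 1156 - 37 ≡ 9; y = λ·(1 - 9) - 20 ≡ 4. → (9, 4)

(9, 4)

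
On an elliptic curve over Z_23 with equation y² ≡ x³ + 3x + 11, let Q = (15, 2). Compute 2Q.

(2, 5)

tangent at (15, 2): λ = (3·15² + 3)/(2·2) ≡ 11/4. 4⁻¹ ≡ 6 (mod 23) since 4·6 = 24 ≡ 1, so λ ≡ 11·6 ≡ 20.
  x = λ² - 15 - 15 = 400 - 30 ≡ 2; y = λ·(15 - 2) - 2 ≡ 5. → (2, 5)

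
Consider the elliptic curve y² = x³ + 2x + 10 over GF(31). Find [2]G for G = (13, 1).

(24, 5)

tangent at (13, 1): λ = (3·13² + 2)/(2·1) ≡ 13/2. 2⁻¹ ≡ 16 (mod 31) since 2·16 = 32 ≡ 1, so λ ≡ 13·16 ≡ 22.
  x = λ² - 13 - 13 = 484 - 26 ≡ 24; y = λ·(13 - 24) - 1 ≡ 5. → (24, 5)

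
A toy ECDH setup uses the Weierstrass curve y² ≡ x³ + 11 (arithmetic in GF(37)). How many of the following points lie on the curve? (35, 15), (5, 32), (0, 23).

3

(35, 15): 15² ≡ 3, rhs ≡ 3 → on.
(5, 32): 32² ≡ 25, rhs ≡ 25 → on.
(0, 23): 23² ≡ 11, rhs ≡ 11 → on.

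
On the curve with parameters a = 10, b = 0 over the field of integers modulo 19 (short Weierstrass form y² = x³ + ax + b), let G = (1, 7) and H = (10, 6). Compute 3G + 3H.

First 3G:
Repeated addition: build up to 3G.
2G: tangent at (1, 7): λ = (3·1² + 10)/(2·7) ≡ 13/14. 14⁻¹ ≡ 15 (mod 19), so λ ≡ 13·15 ≡ 5.
  x = λ² - 1 - 1 = 25 - 2 ≡ 4; y = λ·(1 - 4) - 7 ≡ 16. → (4, 16)
3G: (4, 16) + (1, 7). λ = (7 - 16)/(1 - 4) ≡ 10/16 mod 19. 16⁻¹ ≡ 6 (mod 19), so λ ≡ 3.
  x = λ² - 4 - 1 = 9 - 5 ≡ 4; y = λ·(4 - 4) - 16 ≡ 3. → (4, 3)
3G = (4, 3).
Next 3H:
Repeated addition: build up to 3H.
2H: tangent at (10, 6): λ = (3·10² + 10)/(2·6) ≡ 6/12. 12⁻¹ ≡ 8 (mod 19) since 12·8 = 96 ≡ 1, so λ ≡ 6·8 ≡ 10.
  x = λ² - 10 - 10 = 100 - 20 ≡ 4; y = λ·(10 - 4) - 6 ≡ 16. → (4, 16)
3H: (4, 16) + (10, 6). λ = (6 - 16)/(10 - 4) ≡ 9/6 mod 19. 6⁻¹ ≡ 16 (mod 19), so λ ≡ 11.
  x = λ² - 4 - 10 = 121 - 14 ≡ 12; y = λ·(4 - 12) - 16 ≡ 10. → (12, 10)
3H = (12, 10).
Finally 3G + 3H:
(4, 3) + (12, 10). λ = (10 - 3)/(12 - 4) ≡ 7/8 mod 19. 8⁻¹ ≡ 12 (mod 19) since 8·12 = 96 ≡ 1, so λ ≡ 8.
  x = λ² - 4 - 12 = 64 - 16 ≡ 10; y = λ·(4 - 10) - 3 ≡ 6. → (10, 6)

(10, 6)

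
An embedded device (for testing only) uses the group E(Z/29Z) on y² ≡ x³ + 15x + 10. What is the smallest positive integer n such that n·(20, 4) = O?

2P: tangent at (20, 4): λ = (3·20² + 15)/(2·4) ≡ 26/8. 8⁻¹ ≡ 11 (mod 29), so λ ≡ 26·11 ≡ 25.
  x = λ² - 20 - 20 = 625 - 40 ≡ 5; y = λ·(20 - 5) - 4 ≡ 23. → (5, 23)
3P: (5, 23) + (20, 4). λ = (4 - 23)/(20 - 5) ≡ 10/15 mod 29. 15⁻¹ ≡ 2 (mod 29) since 15·2 = 30 ≡ 1, so λ ≡ 20.
  x = λ² - 5 - 20 = 400 - 25 ≡ 27; y = λ·(5 - 27) - 23 ≡ 1. → (27, 1)
4P: (27, 1) + (20, 4). λ = (4 - 1)/(20 - 27) ≡ 3/22 mod 29. 22⁻¹ ≡ 4 (mod 29), so λ ≡ 12.
  x = λ² - 27 - 20 = 144 - 47 ≡ 10; y = λ·(27 - 10) - 1 ≡ 0. → (10, 0)
5P: (10, 0) + (20, 4). λ = (4 - 0)/(20 - 10) ≡ 4/10 mod 29. 10⁻¹ ≡ 3 (mod 29), so λ ≡ 12.
  x = λ² - 10 - 20 = 144 - 30 ≡ 27; y = λ·(10 - 27) - 0 ≡ 28. → (27, 28)
6P: (27, 28) + (20, 4). λ = (4 - 28)/(20 - 27) ≡ 5/22 mod 29. 22⁻¹ ≡ 4 (mod 29) since 22·4 = 88 ≡ 1, so λ ≡ 20.
  x = λ² - 27 - 20 = 400 - 47 ≡ 5; y = λ·(27 - 5) - 28 ≡ 6. → (5, 6)
7P: (5, 6) + (20, 4). λ = (4 - 6)/(20 - 5) ≡ 27/15 mod 29. 15⁻¹ ≡ 2 (mod 29), so λ ≡ 25.
  x = λ² - 5 - 20 = 625 - 25 ≡ 20; y = λ·(5 - 20) - 6 ≡ 25. → (20, 25)
8P: (20, 25) + (20, 4): same x and y₁ ≡ -y₂, so the sum is O.
8P = O, so the order is 8.

8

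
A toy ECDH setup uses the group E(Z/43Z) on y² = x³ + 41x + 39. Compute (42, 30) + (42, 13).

O

The two points share x = 42 and their y-coordinates satisfy 30 + 13 ≡ 0 (mod 43), so they are inverses. Their sum is 𝒪.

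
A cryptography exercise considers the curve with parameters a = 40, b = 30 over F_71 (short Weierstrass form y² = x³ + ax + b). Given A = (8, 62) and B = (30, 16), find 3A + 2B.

(63, 11)

First 3A:
Repeated addition: build up to 3A.
2A: tangent at (8, 62): λ = (3·8² + 40)/(2·62) ≡ 19/53. 53⁻¹ ≡ 67 (mod 71) since 53·67 = 3551 ≡ 1, so λ ≡ 19·67 ≡ 66.
  x = λ² - 8 - 8 = 4356 - 16 ≡ 9; y = λ·(8 - 9) - 62 ≡ 14. → (9, 14)
3A: (9, 14) + (8, 62). λ = (62 - 14)/(8 - 9) ≡ 48/70 mod 71. 70⁻¹ ≡ 70 (mod 71) since 70·70 = 4900 ≡ 1, so λ ≡ 23.
  x = λ² - 9 - 8 = 529 - 17 ≡ 15; y = λ·(9 - 15) - 14 ≡ 61. → (15, 61)
3A = (15, 61).
Next 2B:
Repeated addition: build up to 2B.
2B: tangent at (30, 16): λ = (3·30² + 40)/(2·16) ≡ 42/32. 32⁻¹ ≡ 20 (mod 71), so λ ≡ 42·20 ≡ 59.
  x = λ² - 30 - 30 = 3481 - 60 ≡ 13; y = λ·(30 - 13) - 16 ≡ 64. → (13, 64)
2B = (13, 64).
Finally 3A + 2B:
(15, 61) + (13, 64). λ = (64 - 61)/(13 - 15) ≡ 3/69 mod 71. 69⁻¹ ≡ 35 (mod 71), so λ ≡ 34.
  x = λ² - 15 - 13 = 1156 - 28 ≡ 63; y = λ·(15 - 63) - 61 ≡ 11. → (63, 11)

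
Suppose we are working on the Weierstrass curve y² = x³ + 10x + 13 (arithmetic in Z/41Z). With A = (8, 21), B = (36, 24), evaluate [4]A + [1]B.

(40, 17)

First 4A:
Double-and-add on 4 = (100)₂. Start with A = (8, 21) for the leading 1-bit.
double: tangent at (8, 21): λ = (3·8² + 10)/(2·21) ≡ 38/1. 1⁻¹ ≡ 1 (mod 41), so λ ≡ 38·1 ≡ 38.
  x = λ² - 8 - 8 = 1444 - 16 ≡ 34; y = λ·(8 - 34) - 21 ≡ 16. → (34, 16)
double: tangent at (34, 16): λ = (3·34² + 10)/(2·16) ≡ 34/32. 32⁻¹ ≡ 9 (mod 41) since 32·9 = 288 ≡ 1, so λ ≡ 34·9 ≡ 19.
  x = λ² - 34 - 34 = 361 - 68 ≡ 6; y = λ·(34 - 6) - 16 ≡ 24. → (6, 24)
4A = (6, 24).
Finally 4A + B:
(6, 24) + (36, 24). λ = (24 - 24)/(36 - 6) ≡ 0/30 mod 41. 30⁻¹ ≡ 26 (mod 41) since 30·26 = 780 ≡ 1, so λ ≡ 0.
  x = λ² - 6 - 36 = 0 - 42 ≡ 40; y = λ·(6 - 40) - 24 ≡ 17. → (40, 17)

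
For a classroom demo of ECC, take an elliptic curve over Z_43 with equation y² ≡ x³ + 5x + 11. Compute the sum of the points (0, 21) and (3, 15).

(0, 21) + (3, 15). λ = (15 - 21)/(3 - 0) ≡ 37/3 mod 43. 3⁻¹ ≡ 29 (mod 43) since 3·29 = 87 ≡ 1, so λ ≡ 41.
  x = λ² - 0 - 3 = 1681 - 3 ≡ 1; y = λ·(0 - 1) - 21 ≡ 24. → (1, 24)

(1, 24)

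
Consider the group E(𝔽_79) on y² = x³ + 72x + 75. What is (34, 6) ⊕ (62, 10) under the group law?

(34, 6) + (62, 10). λ = (10 - 6)/(62 - 34) ≡ 4/28 mod 79. 28⁻¹ ≡ 48 (mod 79), so λ ≡ 34.
  x = λ² - 34 - 62 = 1156 - 96 ≡ 33; y = λ·(34 - 33) - 6 ≡ 28. → (33, 28)

(33, 28)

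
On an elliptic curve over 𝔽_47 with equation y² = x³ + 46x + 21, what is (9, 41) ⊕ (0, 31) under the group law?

(9, 41) + (0, 31). λ = (31 - 41)/(0 - 9) ≡ 37/38 mod 47. 38⁻¹ ≡ 26 (mod 47), so λ ≡ 22.
  x = λ² - 9 - 0 = 484 - 9 ≡ 5; y = λ·(9 - 5) - 41 ≡ 0. → (5, 0)

(5, 0)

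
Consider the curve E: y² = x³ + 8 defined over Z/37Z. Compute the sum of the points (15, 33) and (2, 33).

(15, 33) + (2, 33). λ = (33 - 33)/(2 - 15) ≡ 0/24 mod 37. 24⁻¹ ≡ 17 (mod 37) since 24·17 = 408 ≡ 1, so λ ≡ 0.
  x = λ² - 15 - 2 = 0 - 17 ≡ 20; y = λ·(15 - 20) - 33 ≡ 4. → (20, 4)

(20, 4)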